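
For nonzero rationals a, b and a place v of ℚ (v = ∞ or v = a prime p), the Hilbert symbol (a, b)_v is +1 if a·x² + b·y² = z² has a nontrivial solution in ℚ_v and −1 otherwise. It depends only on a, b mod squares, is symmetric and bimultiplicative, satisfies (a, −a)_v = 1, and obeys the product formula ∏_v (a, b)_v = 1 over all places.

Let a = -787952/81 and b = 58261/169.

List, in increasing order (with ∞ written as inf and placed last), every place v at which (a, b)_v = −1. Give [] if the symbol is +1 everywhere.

[37, 41]

(a, b) ≡ (-407, 1189) mod (ℚ^×)²; places V = {2, 3, 7, 11, 13, 29, 37, 41, ∞}.
(a,b)_41: α=0, u≡14; β=1, v≡30 (mod 41); (14|41)=-1, (30|41)=-1; sign (−1)^0·-1^1·-1^0 = -1.
(a,b)_3: α=-4, u≡1; β=0, v≡1 (mod 3); (1|3)=+1, (1|3)=+1; sign (−1)^0·+1^0·+1^-4 = +1.
(a,b)_11: α=3, u≡6; β=0, v≡4 (mod 11); (6|11)=-1, (4|11)=+1; sign (−1)^0·-1^0·+1^3 = +1.
(a,b)_29: α=0, u≡23; β=1, v≡10 (mod 29); (23|29)=+1, (10|29)=-1; sign (−1)^0·+1^1·-1^0 = +1.
(a,b)_∞: sgn(-407)=−, sgn(1189)=+, so +1.
(a,b)_13: α=0, u≡10; β=-2, v≡8 (mod 13); (10|13)=+1, (8|13)=-1; sign (−1)^0·+1^-2·-1^0 = +1.
(a,b)_2: α=4, β=0; u≡1, v≡5 (mod 8); ε(u)ε(v)=0·0, αω(v)=4·1, βω(u)=0·0; sum ≡ 0  ⇒  +1.
(a,b)_37: α=1, u≡34; β=0, v≡24 (mod 37); (34|37)=+1, (24|37)=-1; sign (−1)^0·+1^0·-1^1 = -1.
(a,b)_7: α=0, u≡6; β=2, v≡6 (mod 7); (6|7)=-1, (6|7)=-1; sign (−1)^0·-1^2·-1^0 = +1.
(-407, 1189 / ℚ) ramifies at {37, 41}: a division algebra.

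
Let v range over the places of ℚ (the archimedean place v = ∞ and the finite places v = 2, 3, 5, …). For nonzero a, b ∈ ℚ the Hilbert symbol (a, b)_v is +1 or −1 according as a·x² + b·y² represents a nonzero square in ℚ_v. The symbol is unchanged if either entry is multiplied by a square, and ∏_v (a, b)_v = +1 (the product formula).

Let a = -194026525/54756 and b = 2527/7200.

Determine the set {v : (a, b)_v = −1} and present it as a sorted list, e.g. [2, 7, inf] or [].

[7, 17]

Mod squares: a ≡ -1309, b ≡ 14. Check v ∈ {∞, 2, 3, 5, 7, 11, 13, 17, 19}.
v=17: a=17^1·(≡1), b=17^0·(≡5) mod 17; (1|17)=+1, (5|17)=-1; (−1)^{1·0·8}·(+1)^0·(-1)^1 = -1.
v=7: a=7^3·(≡1), b=7^1·(≡1) mod 7; (1|7)=+1, (1|7)=+1; (−1)^{3·1·3}·(+1)^1·(+1)^3 = -1.
v=13: a=13^-2·(≡4), b=13^0·(≡4) mod 13; (4|13)=+1, (4|13)=+1; (−1)^{-2·0·6}·(+1)^0·(+1)^-2 = +1.
v=11: a=11^3·(≡7), b=11^0·(≡5) mod 11; (7|11)=-1, (5|11)=+1; (−1)^{3·0·5}·(-1)^0·(+1)^3 = +1.
v=3: a=3^-4·(≡2), b=3^-2·(≡2) mod 3; (2|3)=-1, (2|3)=-1; (−1)^{-4·-2·1}·(-1)^-2·(-1)^-4 = +1.
v=2: v_2(a)=-2, v_2(b)=-5; units ≡ 3, 7 (mod 8); ε·ε+αω+βω = 1·1+-2·0+-5·1 ≡ 0  ⇒  (a,b)_2 = +1.
v=∞: -1309 < 0 and 14 > 0  ⇒  (a,b)_∞ = +1.
v=19: a=19^0·(≡13), b=19^2·(≡12) mod 19; (13|19)=-1, (12|19)=-1; (−1)^{0·2·9}·(-1)^2·(-1)^0 = +1.
v=5: a=5^2·(≡4), b=5^-2·(≡4) mod 5; (4|5)=+1, (4|5)=+1; (−1)^{2·-2·2}·(+1)^-2·(+1)^2 = +1.
Ram(-1309, 14) = {7, 17}; no ℚ_7-point on the conic.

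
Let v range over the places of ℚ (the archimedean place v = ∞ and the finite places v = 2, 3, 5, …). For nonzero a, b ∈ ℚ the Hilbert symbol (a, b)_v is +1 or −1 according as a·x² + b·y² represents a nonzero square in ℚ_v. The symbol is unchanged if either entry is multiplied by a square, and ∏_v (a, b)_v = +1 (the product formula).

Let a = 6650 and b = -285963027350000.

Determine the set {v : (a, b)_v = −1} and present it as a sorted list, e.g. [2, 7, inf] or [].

[7, 11, 13, 17]

(a, b) ≡ (266, -1616615) mod (ℚ^×)²; places V = {2, 5, 7, 11, 13, 17, 19, ∞}.
(a,b)_∞: sgn(266)=+, sgn(-1616615)=−, so +1.
(a,b)_7: α=1, u≡5; β=3, v≡5 (mod 7); (5|7)=-1, (5|7)=-1; sign (−1)^1·-1^3·-1^1 = -1.
(a,b)_13: α=0, u≡7; β=1, v≡3 (mod 13); (7|13)=-1, (3|13)=+1; sign (−1)^0·-1^1·+1^0 = -1.
(a,b)_11: α=0, u≡6; β=1, v≡6 (mod 11); (6|11)=-1, (6|11)=-1; sign (−1)^0·-1^1·-1^0 = -1.
(a,b)_19: α=1, u≡8; β=3, v≡11 (mod 19); (8|19)=-1, (11|19)=+1; sign (−1)^1·-1^3·+1^1 = +1.
(a,b)_17: α=0, u≡3; β=1, v≡6 (mod 17); (3|17)=-1, (6|17)=-1; sign (−1)^0·-1^1·-1^0 = -1.
(a,b)_5: α=2, u≡1; β=5, v≡3 (mod 5); (1|5)=+1, (3|5)=-1; sign (−1)^0·+1^5·-1^2 = +1.
(a,b)_2: α=1, β=4; u≡5, v≡1 (mod 8); ε(u)ε(v)=0·0, αω(v)=1·0, βω(u)=4·1; sum ≡ 0  ⇒  +1.
|Ram(266, -1616615)| = 4, even; anisotropic at {7, 11, 13, 17}.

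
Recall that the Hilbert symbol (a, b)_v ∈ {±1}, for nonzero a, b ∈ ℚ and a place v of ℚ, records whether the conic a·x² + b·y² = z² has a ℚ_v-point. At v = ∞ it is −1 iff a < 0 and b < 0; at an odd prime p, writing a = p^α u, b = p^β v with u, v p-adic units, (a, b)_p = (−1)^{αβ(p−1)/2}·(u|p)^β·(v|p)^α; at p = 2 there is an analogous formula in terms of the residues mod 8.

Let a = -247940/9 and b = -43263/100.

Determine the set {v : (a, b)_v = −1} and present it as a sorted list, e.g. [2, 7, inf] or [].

[5, 19, 23, inf]

Mod squares: a ≡ -1265, b ≡ -4807. Check v ∈ {∞, 2, 3, 5, 7, 11, 19, 23}.
v=5: a=5^1·(≡3), b=5^-2·(≡3) mod 5; (3|5)=-1, (3|5)=-1; (−1)^{1·-2·2}·(-1)^-2·(-1)^1 = -1.
v=2: v_2(a)=2, v_2(b)=-2; units ≡ 7, 1 (mod 8); ε·ε+αω+βω = 1·0+2·0+-2·0 ≡ 0  ⇒  (a,b)_2 = +1.
v=19: a=19^0·(≡18), b=19^1·(≡12) mod 19; (18|19)=-1, (12|19)=-1; (−1)^{0·1·9}·(-1)^1·(-1)^0 = -1.
v=7: a=7^2·(≡4), b=7^0·(≡2) mod 7; (4|7)=+1, (2|7)=+1; (−1)^{2·0·3}·(+1)^0·(+1)^2 = +1.
v=23: a=23^1·(≡11), b=23^1·(≡15) mod 23; (11|23)=-1, (15|23)=-1; (−1)^{1·1·11}·(-1)^1·(-1)^1 = -1.
v=11: a=11^1·(≡6), b=11^1·(≡5) mod 11; (6|11)=-1, (5|11)=+1; (−1)^{1·1·5}·(-1)^1·(+1)^1 = +1.
v=3: a=3^-2·(≡1), b=3^2·(≡2) mod 3; (1|3)=+1, (2|3)=-1; (−1)^{-2·2·1}·(+1)^2·(-1)^-2 = +1.
v=∞: -1265 < 0 and -4807 < 0  ⇒  (a,b)_∞ = -1.
Ram(-1265, -4807) = {5, 19, 23, ∞}; no ℚ_5-point on the conic.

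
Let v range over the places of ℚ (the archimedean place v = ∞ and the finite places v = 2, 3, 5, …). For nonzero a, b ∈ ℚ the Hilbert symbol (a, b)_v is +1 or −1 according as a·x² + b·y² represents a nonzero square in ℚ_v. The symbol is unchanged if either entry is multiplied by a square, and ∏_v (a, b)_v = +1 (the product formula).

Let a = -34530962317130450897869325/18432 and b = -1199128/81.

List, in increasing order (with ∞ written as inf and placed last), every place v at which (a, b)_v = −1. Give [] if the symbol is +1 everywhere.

(a, b) ≡ (-645946, -6118) mod (ℚ^×)²; places V = {2, 3, 5, 7, 13, 17, 19, 23, 29, 37, 43, ∞}.
(a,b)_∞: sgn(-645946)=−, sgn(-6118)=−, so -1.
(a,b)_43: α=1, u≡34; β=0, v≡6 (mod 43); (34|43)=-1, (6|43)=+1; sign (−1)^0·-1^0·+1^1 = +1.
(a,b)_37: α=1, u≡15; β=0, v≡6 (mod 37); (15|37)=-1, (6|37)=-1; sign (−1)^0·-1^0·-1^1 = -1.
(a,b)_19: α=4, u≡7; β=1, v≡5 (mod 19); (7|19)=+1, (5|19)=+1; sign (−1)^0·+1^1·+1^4 = +1.
(a,b)_3: α=-2, u≡2; β=-4, v≡2 (mod 3); (2|3)=-1, (2|3)=-1; sign (−1)^0·-1^-4·-1^-2 = +1.
(a,b)_29: α=1, u≡15; β=0, v≡6 (mod 29); (15|29)=-1, (6|29)=+1; sign (−1)^0·-1^0·+1^1 = +1.
(a,b)_13: α=2, u≡6; β=0, v≡6 (mod 13); (6|13)=-1, (6|13)=-1; sign (−1)^0·-1^0·-1^2 = +1.
(a,b)_5: α=2, u≡1; β=0, v≡2 (mod 5); (1|5)=+1, (2|5)=-1; sign (−1)^0·+1^0·-1^2 = +1.
(a,b)_17: α=2, u≡14; β=0, v≡4 (mod 17); (14|17)=-1, (4|17)=+1; sign (−1)^0·-1^0·+1^2 = +1.
(a,b)_7: α=5, u≡6; β=3, v≡1 (mod 7); (6|7)=-1, (1|7)=+1; sign (−1)^1·-1^3·+1^5 = +1.
(a,b)_2: α=-11, β=3; u≡3, v≡5 (mod 8); ε(u)ε(v)=1·0, αω(v)=-11·1, βω(u)=3·1; sum ≡ 0  ⇒  +1.
(a,b)_23: α=4, u≡2; β=1, v≡10 (mod 23); (2|23)=+1, (10|23)=-1; sign (−1)^0·+1^1·-1^4 = +1.
|Ram(-645946, -6118)| = 2, even; anisotropic at {37, ∞}.

[37, inf]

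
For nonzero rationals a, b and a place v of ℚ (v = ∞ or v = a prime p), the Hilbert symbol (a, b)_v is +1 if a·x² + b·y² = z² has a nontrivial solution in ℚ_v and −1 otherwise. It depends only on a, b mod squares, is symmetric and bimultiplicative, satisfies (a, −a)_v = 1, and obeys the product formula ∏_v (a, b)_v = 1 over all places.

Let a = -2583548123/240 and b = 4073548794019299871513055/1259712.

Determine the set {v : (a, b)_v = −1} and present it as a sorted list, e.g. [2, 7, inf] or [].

[3, 5]

Mod squares: a ≡ -635205, b ≡ 37365. Check v ∈ {∞, 2, 3, 5, 7, 13, 17, 19, 47, 53}.
v=13: a=13^2·(≡3), b=13^4·(≡10) mod 13; (3|13)=+1, (10|13)=+1; (−1)^{2·4·6}·(+1)^4·(+1)^2 = +1.
v=∞: -635205 < 0 and 37365 > 0  ⇒  (a,b)_∞ = +1.
v=3: a=3^-1·(≡2), b=3^-9·(≡2) mod 3; (2|3)=-1, (2|3)=-1; (−1)^{-1·-9·1}·(-1)^-9·(-1)^-1 = -1.
v=17: a=17^1·(≡1), b=17^2·(≡4) mod 17; (1|17)=+1, (4|17)=+1; (−1)^{1·2·8}·(+1)^2·(+1)^1 = +1.
v=19: a=19^2·(≡12), b=19^4·(≡4) mod 19; (12|19)=-1, (4|19)=+1; (−1)^{2·4·9}·(-1)^4·(+1)^2 = +1.
v=7: a=7^0·(≡6), b=7^2·(≡6) mod 7; (6|7)=-1, (6|7)=-1; (−1)^{0·2·3}·(-1)^2·(-1)^0 = +1.
v=53: a=53^1·(≡37), b=53^3·(≡1) mod 53; (37|53)=+1, (1|53)=+1; (−1)^{1·3·26}·(+1)^3·(+1)^1 = +1.
v=2: v_2(a)=-4, v_2(b)=-6; units ≡ 3, 5 (mod 8); ε·ε+αω+βω = 1·0+-4·1+-6·1 ≡ 0  ⇒  (a,b)_2 = +1.
v=47: a=47^1·(≡14), b=47^3·(≡40) mod 47; (14|47)=+1, (40|47)=-1; (−1)^{1·3·23}·(+1)^3·(-1)^1 = +1.
v=5: a=5^-1·(≡4), b=5^1·(≡3) mod 5; (4|5)=+1, (3|5)=-1; (−1)^{-1·1·2}·(+1)^1·(-1)^-1 = -1.
|Ram(-635205, 37365)| = 2, even; anisotropic at {3, 5}.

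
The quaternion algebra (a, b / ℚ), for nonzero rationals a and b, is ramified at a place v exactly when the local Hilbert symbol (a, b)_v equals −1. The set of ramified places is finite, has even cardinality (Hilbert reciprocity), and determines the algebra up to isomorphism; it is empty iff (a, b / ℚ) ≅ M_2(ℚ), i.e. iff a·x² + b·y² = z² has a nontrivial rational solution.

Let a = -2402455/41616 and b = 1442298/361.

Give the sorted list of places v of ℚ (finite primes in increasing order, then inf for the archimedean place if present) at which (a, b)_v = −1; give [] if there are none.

[3, 5]

(a, b) ≡ (-55, 858) mod (ℚ^×)²; places V = {2, 3, 5, 11, 13, 17, 19, 41, ∞}.
(a,b)_17: α=-2, u≡13; β=0, v≡13 (mod 17); (13|17)=+1, (13|17)=+1; sign (−1)^0·+1^0·+1^-2 = +1.
(a,b)_3: α=-2, u≡2; β=1, v≡1 (mod 3); (2|3)=-1, (1|3)=+1; sign (−1)^0·-1^1·+1^-2 = -1.
(a,b)_2: α=-4, β=1; u≡1, v≡5 (mod 8); ε(u)ε(v)=0·0, αω(v)=-4·1, βω(u)=1·0; sum ≡ 0  ⇒  +1.
(a,b)_41: α=0, u≡22; β=2, v≡26 (mod 41); (22|41)=-1, (26|41)=-1; sign (−1)^0·-1^2·-1^0 = +1.
(a,b)_5: α=1, u≡4; β=0, v≡3 (mod 5); (4|5)=+1, (3|5)=-1; sign (−1)^0·+1^0·-1^1 = -1.
(a,b)_19: α=2, u≡15; β=-2, v≡8 (mod 19); (15|19)=-1, (8|19)=-1; sign (−1)^0·-1^-2·-1^2 = +1.
(a,b)_∞: sgn(-55)=−, sgn(858)=+, so +1.
(a,b)_13: α=0, u≡12; β=1, v≡3 (mod 13); (12|13)=+1, (3|13)=+1; sign (−1)^0·+1^1·+1^0 = +1.
(a,b)_11: α=3, u≡7; β=1, v≡1 (mod 11); (7|11)=-1, (1|11)=+1; sign (−1)^1·-1^1·+1^3 = +1.
(-55, 858 / ℚ) ramifies at {3, 5}: a division algebra.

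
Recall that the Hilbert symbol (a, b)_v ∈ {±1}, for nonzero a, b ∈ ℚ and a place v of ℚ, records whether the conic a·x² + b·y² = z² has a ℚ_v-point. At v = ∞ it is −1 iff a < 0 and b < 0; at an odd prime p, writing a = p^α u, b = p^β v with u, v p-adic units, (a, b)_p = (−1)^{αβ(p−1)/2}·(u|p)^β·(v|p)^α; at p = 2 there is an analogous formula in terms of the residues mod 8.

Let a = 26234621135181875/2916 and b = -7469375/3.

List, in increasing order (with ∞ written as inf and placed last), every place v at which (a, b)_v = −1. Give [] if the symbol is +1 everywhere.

(a, b) ≡ (1739, -35853) mod (ℚ^×)²; places V = {2, 3, 5, 13, 17, 19, 37, 47, ∞}.
(a,b)_37: α=3, u≡12; β=1, v≡36 (mod 37); (12|37)=+1, (36|37)=+1; sign (−1)^0·+1^1·+1^3 = +1.
(a,b)_47: α=1, u≡16; β=0, v≡2 (mod 47); (16|47)=+1, (2|47)=+1; sign (−1)^0·+1^0·+1^1 = +1.
(a,b)_17: α=2, u≡12; β=1, v≡8 (mod 17); (12|17)=-1, (8|17)=+1; sign (−1)^0·-1^1·+1^2 = -1.
(a,b)_3: α=-6, u≡2; β=-1, v≡1 (mod 3); (2|3)=-1, (1|3)=+1; sign (−1)^0·-1^-1·+1^-6 = -1.
(a,b)_∞: sgn(1739)=+, sgn(-35853)=−, so +1.
(a,b)_13: α=2, u≡1; β=0, v≡3 (mod 13); (1|13)=+1, (3|13)=+1; sign (−1)^0·+1^0·+1^2 = +1.
(a,b)_5: α=4, u≡1; β=4, v≡3 (mod 5); (1|5)=+1, (3|5)=-1; sign (−1)^0·+1^4·-1^4 = +1.
(a,b)_19: α=2, u≡3; β=1, v≡14 (mod 19); (3|19)=-1, (14|19)=-1; sign (−1)^0·-1^1·-1^2 = -1.
(a,b)_2: α=-2, β=0; u≡3, v≡3 (mod 8); ε(u)ε(v)=1·1, αω(v)=-2·1, βω(u)=0·1; sum ≡ 1  ⇒  -1.
|Ram(1739, -35853)| = 4, even; anisotropic at {2, 3, 17, 19}.

[2, 3, 17, 19]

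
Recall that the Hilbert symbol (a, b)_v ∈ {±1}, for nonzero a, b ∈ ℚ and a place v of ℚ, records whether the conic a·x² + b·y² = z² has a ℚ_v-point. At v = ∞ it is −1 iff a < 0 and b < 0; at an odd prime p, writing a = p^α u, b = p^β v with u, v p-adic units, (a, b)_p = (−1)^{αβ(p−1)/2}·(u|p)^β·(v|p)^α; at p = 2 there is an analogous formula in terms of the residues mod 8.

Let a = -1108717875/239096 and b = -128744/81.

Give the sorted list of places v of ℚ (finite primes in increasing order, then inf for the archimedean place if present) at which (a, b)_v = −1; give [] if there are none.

(a, b) ≡ (-56810, -266) mod (ℚ^×)²; places V = {2, 3, 5, 7, 11, 13, 19, 23, ∞}.
(a,b)_3: α=6, u≡1; β=-4, v≡1 (mod 3); (1|3)=+1, (1|3)=+1; sign (−1)^0·+1^-4·+1^6 = +1.
(a,b)_19: α=-1, u≡2; β=1, v≡9 (mod 19); (2|19)=-1, (9|19)=+1; sign (−1)^1·-1^1·+1^-1 = +1.
(a,b)_5: α=3, u≡2; β=0, v≡1 (mod 5); (2|5)=-1, (1|5)=+1; sign (−1)^0·-1^0·+1^3 = +1.
(a,b)_7: α=0, u≡2; β=1, v≡1 (mod 7); (2|7)=+1, (1|7)=+1; sign (−1)^0·+1^1·+1^0 = +1.
(a,b)_23: α=3, u≡21; β=0, v≡20 (mod 23); (21|23)=-1, (20|23)=-1; sign (−1)^0·-1^0·-1^3 = -1.
(a,b)_13: α=-1, u≡6; β=0, v≡7 (mod 13); (6|13)=-1, (7|13)=-1; sign (−1)^0·-1^0·-1^-1 = -1.
(a,b)_∞: sgn(-56810)=−, sgn(-266)=−, so -1.
(a,b)_11: α=-2, u≡3; β=2, v≡9 (mod 11); (3|11)=+1, (9|11)=+1; sign (−1)^0·+1^2·+1^-2 = +1.
(a,b)_2: α=-3, β=3; u≡3, v≡3 (mod 8); ε(u)ε(v)=1·1, αω(v)=-3·1, βω(u)=3·1; sum ≡ 1  ⇒  -1.
|Ram(-56810, -266)| = 4, even; anisotropic at {2, 13, 23, ∞}.

[2, 13, 23, inf]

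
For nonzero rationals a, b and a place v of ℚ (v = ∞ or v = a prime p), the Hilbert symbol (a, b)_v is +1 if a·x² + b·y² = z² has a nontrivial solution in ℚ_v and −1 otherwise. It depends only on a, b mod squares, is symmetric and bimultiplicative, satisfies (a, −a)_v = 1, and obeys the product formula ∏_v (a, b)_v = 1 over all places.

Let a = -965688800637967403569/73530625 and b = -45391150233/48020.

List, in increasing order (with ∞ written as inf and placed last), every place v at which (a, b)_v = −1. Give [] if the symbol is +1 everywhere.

(a, b) ≡ (-3289, -393965) mod (ℚ^×)²; places V = {2, 3, 5, 7, 11, 13, 19, 23, 29, ∞}.
(a,b)_23: α=5, u≡18; β=2, v≡13 (mod 23); (18|23)=+1, (13|23)=+1; sign (−1)^0·+1^2·+1^5 = +1.
(a,b)_∞: sgn(-3289)=−, sgn(-393965)=−, so -1.
(a,b)_5: α=-4, u≡4; β=-1, v≡3 (mod 5); (4|5)=+1, (3|5)=-1; sign (−1)^0·+1^-1·-1^-4 = +1.
(a,b)_19: α=2, u≡6; β=1, v≡2 (mod 19); (6|19)=+1, (2|19)=-1; sign (−1)^0·+1^1·-1^2 = +1.
(a,b)_13: α=5, u≡6; β=1, v≡5 (mod 13); (6|13)=-1, (5|13)=-1; sign (−1)^0·-1^1·-1^5 = +1.
(a,b)_11: α=3, u≡4; β=3, v≡3 (mod 11); (4|11)=+1, (3|11)=+1; sign (−1)^1·+1^3·+1^3 = -1.
(a,b)_2: α=0, β=-2; u≡7, v≡3 (mod 8); ε(u)ε(v)=1·1, αω(v)=0·1, βω(u)=-2·0; sum ≡ 1  ⇒  -1.
(a,b)_7: α=-6, u≡1; β=-4, v≡2 (mod 7); (1|7)=+1, (2|7)=+1; sign (−1)^0·+1^-4·+1^-6 = +1.
(a,b)_3: α=0, u≡2; β=2, v≡1 (mod 3); (2|3)=-1, (1|3)=+1; sign (−1)^0·-1^2·+1^0 = +1.
(a,b)_29: α=2, u≡11; β=1, v≡9 (mod 29); (11|29)=-1, (9|29)=+1; sign (−1)^0·-1^1·+1^2 = -1.
|Ram(-3289, -393965)| = 4, even; anisotropic at {2, 11, 29, ∞}.

[2, 11, 29, inf]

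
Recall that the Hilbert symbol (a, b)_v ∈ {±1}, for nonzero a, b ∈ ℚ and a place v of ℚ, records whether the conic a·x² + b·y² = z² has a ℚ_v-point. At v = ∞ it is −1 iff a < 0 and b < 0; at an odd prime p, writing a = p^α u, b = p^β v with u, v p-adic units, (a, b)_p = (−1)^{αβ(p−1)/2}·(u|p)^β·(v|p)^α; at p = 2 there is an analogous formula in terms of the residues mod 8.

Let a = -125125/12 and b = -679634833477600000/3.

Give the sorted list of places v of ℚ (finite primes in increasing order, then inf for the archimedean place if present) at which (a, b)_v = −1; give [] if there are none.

[3, 5, 13, inf]

Mod squares: a ≡ -15015, b ≡ -2145. Check v ∈ {∞, 2, 3, 5, 7, 11, 13}.
v=5: a=5^3·(≡2), b=5^5·(≡1) mod 5; (2|5)=-1, (1|5)=+1; (−1)^{3·5·2}·(-1)^5·(+1)^3 = -1.
v=3: a=3^-1·(≡2), b=3^-1·(≡2) mod 3; (2|3)=-1, (2|3)=-1; (−1)^{-1·-1·1}·(-1)^-1·(-1)^-1 = -1.
v=∞: -15015 < 0 and -2145 < 0  ⇒  (a,b)_∞ = -1.
v=11: a=11^1·(≡10), b=11^5·(≡9) mod 11; (10|11)=-1, (9|11)=+1; (−1)^{1·5·5}·(-1)^5·(+1)^1 = +1.
v=13: a=13^1·(≡5), b=13^3·(≡4) mod 13; (5|13)=-1, (4|13)=+1; (−1)^{1·3·6}·(-1)^3·(+1)^1 = -1.
v=7: a=7^1·(≡2), b=7^4·(≡1) mod 7; (2|7)=+1, (1|7)=+1; (−1)^{1·4·3}·(+1)^4·(+1)^1 = +1.
v=2: v_2(a)=-2, v_2(b)=8; units ≡ 1, 7 (mod 8); ε·ε+αω+βω = 0·1+-2·0+8·0 ≡ 0  ⇒  (a,b)_2 = +1.
Ram(-15015, -2145) = {3, 5, 13, ∞}; no ℚ_3-point on the conic.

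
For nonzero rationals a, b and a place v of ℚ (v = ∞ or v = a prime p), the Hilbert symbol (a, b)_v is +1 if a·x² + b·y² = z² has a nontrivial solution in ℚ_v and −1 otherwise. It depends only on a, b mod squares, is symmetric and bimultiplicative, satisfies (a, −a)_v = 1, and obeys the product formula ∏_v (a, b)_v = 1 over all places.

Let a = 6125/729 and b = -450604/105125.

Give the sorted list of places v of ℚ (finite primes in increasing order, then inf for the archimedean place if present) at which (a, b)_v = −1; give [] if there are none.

[]

(a, b) ≡ (5, -95) mod (ℚ^×)²; places V = {2, 3, 5, 7, 11, 19, 29, ∞}.
(a,b)_11: α=0, u≡3; β=2, v≡3 (mod 11); (3|11)=+1, (3|11)=+1; sign (−1)^0·+1^2·+1^0 = +1.
(a,b)_3: α=-6, u≡2; β=0, v≡1 (mod 3); (2|3)=-1, (1|3)=+1; sign (−1)^0·-1^0·+1^-6 = +1.
(a,b)_19: α=0, u≡1; β=1, v≡2 (mod 19); (1|19)=+1, (2|19)=-1; sign (−1)^0·+1^1·-1^0 = +1.
(a,b)_2: α=0, β=2; u≡5, v≡1 (mod 8); ε(u)ε(v)=0·0, αω(v)=0·0, βω(u)=2·1; sum ≡ 0  ⇒  +1.
(a,b)_7: α=2, u≡6; β=2, v≡5 (mod 7); (6|7)=-1, (5|7)=-1; sign (−1)^0·-1^2·-1^2 = +1.
(a,b)_5: α=3, u≡1; β=-3, v≡1 (mod 5); (1|5)=+1, (1|5)=+1; sign (−1)^0·+1^-3·+1^3 = +1.
(a,b)_∞: sgn(5)=+, sgn(-95)=−, so +1.
(a,b)_29: α=0, u≡16; β=-2, v≡3 (mod 29); (16|29)=+1, (3|29)=-1; sign (−1)^0·+1^-2·-1^0 = +1.
Every local symbol is +1, so the conic 5·x² + -95·y² = z² has ℚ_v-points for all v and hence a ℚ-point; (a, b / ℚ) ≅ M_2(ℚ).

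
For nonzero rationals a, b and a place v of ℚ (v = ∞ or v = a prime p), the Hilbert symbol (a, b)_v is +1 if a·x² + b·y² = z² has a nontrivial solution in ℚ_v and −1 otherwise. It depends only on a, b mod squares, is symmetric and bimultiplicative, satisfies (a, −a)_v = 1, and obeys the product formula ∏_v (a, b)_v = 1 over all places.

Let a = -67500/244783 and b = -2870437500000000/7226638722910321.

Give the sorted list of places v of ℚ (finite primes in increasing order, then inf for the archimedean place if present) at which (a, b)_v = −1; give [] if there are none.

[3, inf]

(a, b) ≡ (-21, -7) mod (ℚ^×)²; places V = {2, 3, 5, 7, 11, 13, 17, ∞}.
(a,b)_17: α=-2, u≡9; β=-6, v≡5 (mod 17); (9|17)=+1, (5|17)=-1; sign (−1)^0·+1^-6·-1^-2 = +1.
(a,b)_7: α=-1, u≡2; β=1, v≡6 (mod 7); (2|7)=+1, (6|7)=-1; sign (−1)^1·+1^1·-1^-1 = +1.
(a,b)_3: α=3, u≡2; β=8, v≡2 (mod 3); (2|3)=-1, (2|3)=-1; sign (−1)^0·-1^8·-1^3 = -1.
(a,b)_2: α=2, β=8; u≡3, v≡1 (mod 8); ε(u)ε(v)=1·0, αω(v)=2·0, βω(u)=8·1; sum ≡ 0  ⇒  +1.
(a,b)_13: α=0, u≡8; β=-2, v≡8 (mod 13); (8|13)=-1, (8|13)=-1; sign (−1)^0·-1^-2·-1^0 = +1.
(a,b)_11: α=-2, u≡4; β=-6, v≡9 (mod 11); (4|11)=+1, (9|11)=+1; sign (−1)^0·+1^-6·+1^-2 = +1.
(a,b)_5: α=4, u≡4; β=12, v≡3 (mod 5); (4|5)=+1, (3|5)=-1; sign (−1)^0·+1^12·-1^4 = +1.
(a,b)_∞: sgn(-21)=−, sgn(-7)=−, so -1.
|Ram(-21, -7)| = 2, even; anisotropic at {3, ∞}.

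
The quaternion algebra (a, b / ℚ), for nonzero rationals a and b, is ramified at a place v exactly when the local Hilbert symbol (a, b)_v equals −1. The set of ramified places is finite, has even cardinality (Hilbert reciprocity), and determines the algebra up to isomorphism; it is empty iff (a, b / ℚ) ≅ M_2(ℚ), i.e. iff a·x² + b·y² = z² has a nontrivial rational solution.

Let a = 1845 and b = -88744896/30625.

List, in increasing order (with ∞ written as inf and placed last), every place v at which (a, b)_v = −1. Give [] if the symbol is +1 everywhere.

(a, b) ≡ (205, -17119) mod (ℚ^×)²; places V = {2, 3, 5, 7, 17, 19, 41, 53, ∞}.
(a,b)_7: α=0, u≡4; β=-2, v≡6 (mod 7); (4|7)=+1, (6|7)=-1; sign (−1)^0·+1^-2·-1^0 = +1.
(a,b)_5: α=1, u≡4; β=-4, v≡1 (mod 5); (4|5)=+1, (1|5)=+1; sign (−1)^0·+1^-4·+1^1 = +1.
(a,b)_3: α=2, u≡1; β=4, v≡2 (mod 3); (1|3)=+1, (2|3)=-1; sign (−1)^0·+1^4·-1^2 = +1.
(a,b)_17: α=0, u≡9; β=1, v≡9 (mod 17); (9|17)=+1, (9|17)=+1; sign (−1)^0·+1^1·+1^0 = +1.
(a,b)_∞: sgn(205)=+, sgn(-17119)=−, so +1.
(a,b)_2: α=0, β=6; u≡5, v≡1 (mod 8); ε(u)ε(v)=0·0, αω(v)=0·0, βω(u)=6·1; sum ≡ 0  ⇒  +1.
(a,b)_19: α=0, u≡2; β=1, v≡11 (mod 19); (2|19)=-1, (11|19)=+1; sign (−1)^0·-1^1·+1^0 = -1.
(a,b)_41: α=1, u≡4; β=0, v≡34 (mod 41); (4|41)=+1, (34|41)=-1; sign (−1)^0·+1^0·-1^1 = -1.
(a,b)_53: α=0, u≡43; β=1, v≡18 (mod 53); (43|53)=+1, (18|53)=-1; sign (−1)^0·+1^1·-1^0 = +1.
|Ram(205, -17119)| = 2, even; anisotropic at {19, 41}.

[19, 41]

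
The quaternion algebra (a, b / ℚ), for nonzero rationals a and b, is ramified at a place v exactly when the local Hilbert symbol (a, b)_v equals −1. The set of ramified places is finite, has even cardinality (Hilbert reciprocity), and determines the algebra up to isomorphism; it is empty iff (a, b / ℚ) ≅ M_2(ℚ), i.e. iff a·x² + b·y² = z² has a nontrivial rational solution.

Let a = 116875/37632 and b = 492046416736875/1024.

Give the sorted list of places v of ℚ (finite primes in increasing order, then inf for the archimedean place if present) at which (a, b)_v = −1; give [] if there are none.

(a, b) ≡ (561, 51051) mod (ℚ^×)²; places V = {2, 3, 5, 7, 11, 13, 17, ∞}.
(a,b)_2: α=-8, β=-10; u≡1, v≡3 (mod 8); ε(u)ε(v)=0·1, αω(v)=-8·1, βω(u)=-10·0; sum ≡ 0  ⇒  +1.
(a,b)_13: α=0, u≡7; β=1, v≡4 (mod 13); (7|13)=-1, (4|13)=+1; sign (−1)^0·-1^1·+1^0 = -1.
(a,b)_17: α=1, u≡13; β=3, v≡5 (mod 17); (13|17)=+1, (5|17)=-1; sign (−1)^0·+1^3·-1^1 = -1.
(a,b)_11: α=1, u≡10; β=3, v≡6 (mod 11); (10|11)=-1, (6|11)=-1; sign (−1)^1·-1^3·-1^1 = -1.
(a,b)_3: α=-1, u≡1; β=3, v≡1 (mod 3); (1|3)=+1, (1|3)=+1; sign (−1)^1·+1^3·+1^-1 = -1.
(a,b)_∞: sgn(561)=+, sgn(51051)=+, so +1.
(a,b)_5: α=4, u≡1; β=4, v≡1 (mod 5); (1|5)=+1, (1|5)=+1; sign (−1)^0·+1^4·+1^4 = +1.
(a,b)_7: α=-2, u≡2; β=3, v≡6 (mod 7); (2|7)=+1, (6|7)=-1; sign (−1)^0·+1^3·-1^-2 = +1.
|Ram(561, 51051)| = 4, even; anisotropic at {3, 11, 13, 17}.

[3, 11, 13, 17]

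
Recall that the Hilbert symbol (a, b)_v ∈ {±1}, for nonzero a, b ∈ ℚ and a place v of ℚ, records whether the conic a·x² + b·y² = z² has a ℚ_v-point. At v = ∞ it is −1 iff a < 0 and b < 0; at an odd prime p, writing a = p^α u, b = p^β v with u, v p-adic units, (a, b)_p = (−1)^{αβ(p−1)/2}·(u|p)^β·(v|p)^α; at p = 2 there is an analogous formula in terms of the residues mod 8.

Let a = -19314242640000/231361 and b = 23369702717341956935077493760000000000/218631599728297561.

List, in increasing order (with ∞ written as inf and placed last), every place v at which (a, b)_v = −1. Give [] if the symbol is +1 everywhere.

[17, 23]

Mod squares: a ≡ -5474, b ≡ 60214. Check v ∈ {∞, 2, 3, 5, 7, 11, 13, 17, 23, 37, 43, 47}.
v=11: a=11^2·(≡9), b=11^5·(≡6) mod 11; (9|11)=+1, (6|11)=-1; (−1)^{2·5·5}·(+1)^5·(-1)^2 = +1.
v=∞: -5474 < 0 and 60214 > 0  ⇒  (a,b)_∞ = +1.
v=23: a=23^1·(≡22), b=23^3·(≡15) mod 23; (22|23)=-1, (15|23)=-1; (−1)^{1·3·11}·(-1)^3·(-1)^1 = -1.
v=5: a=5^4·(≡1), b=5^10·(≡4) mod 5; (1|5)=+1, (4|5)=+1; (−1)^{4·10·2}·(+1)^10·(+1)^4 = +1.
v=47: a=47^0·(≡14), b=47^-2·(≡28) mod 47; (14|47)=+1, (28|47)=+1; (−1)^{0·-2·23}·(+1)^-2·(+1)^0 = +1.
v=7: a=7^1·(≡2), b=7^3·(≡3) mod 7; (2|7)=+1, (3|7)=-1; (−1)^{1·3·3}·(+1)^3·(-1)^1 = +1.
v=3: a=3^6·(≡1), b=3^14·(≡1) mod 3; (1|3)=+1, (1|3)=+1; (−1)^{6·14·1}·(+1)^14·(+1)^6 = +1.
v=13: a=13^-2·(≡1), b=13^-4·(≡11) mod 13; (1|13)=+1, (11|13)=-1; (−1)^{-2·-4·6}·(+1)^-4·(-1)^-2 = +1.
v=43: a=43^0·(≡32), b=43^-2·(≡24) mod 43; (32|43)=-1, (24|43)=+1; (−1)^{0·-2·21}·(-1)^-2·(+1)^0 = +1.
v=17: a=17^1·(≡9), b=17^5·(≡7) mod 17; (9|17)=+1, (7|17)=-1; (−1)^{1·5·8}·(+1)^5·(-1)^1 = -1.
v=2: v_2(a)=7, v_2(b)=19; units ≡ 7, 3 (mod 8); ε·ε+αω+βω = 1·1+7·1+19·0 ≡ 0  ⇒  (a,b)_2 = +1.
v=37: a=37^-2·(≡32), b=37^-4·(≡2) mod 37; (32|37)=-1, (2|37)=-1; (−1)^{-2·-4·18}·(-1)^-4·(-1)^-2 = +1.
Ram(-5474, 60214) = {17, 23}; no ℚ_17-point on the conic.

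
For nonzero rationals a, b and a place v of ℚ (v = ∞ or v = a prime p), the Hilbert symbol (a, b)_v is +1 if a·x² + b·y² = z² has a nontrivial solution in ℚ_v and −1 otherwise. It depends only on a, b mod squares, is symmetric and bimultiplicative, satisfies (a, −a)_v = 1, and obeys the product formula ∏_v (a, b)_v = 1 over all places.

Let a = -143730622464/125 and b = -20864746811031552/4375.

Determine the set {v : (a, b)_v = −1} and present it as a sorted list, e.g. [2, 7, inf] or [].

Mod squares: a ≡ -2145, b ≡ -546. Check v ∈ {∞, 2, 3, 5, 7, 11, 13}.
v=13: a=13^3·(≡12), b=13^1·(≡4) mod 13; (12|13)=+1, (4|13)=+1; (−1)^{3·1·6}·(+1)^1·(+1)^3 = +1.
v=11: a=11^3·(≡3), b=11^6·(≡4) mod 11; (3|11)=+1, (4|11)=+1; (−1)^{3·6·5}·(+1)^6·(+1)^3 = +1.
v=2: v_2(a)=14, v_2(b)=25; units ≡ 7, 7 (mod 8); ε·ε+αω+βω = 1·1+14·0+25·0 ≡ 1  ⇒  (a,b)_2 = -1.
v=7: a=7^0·(≡2), b=7^-1·(≡6) mod 7; (2|7)=+1, (6|7)=-1; (−1)^{0·-1·3}·(+1)^-1·(-1)^0 = +1.
v=3: a=3^1·(≡2), b=3^3·(≡1) mod 3; (2|3)=-1, (1|3)=+1; (−1)^{1·3·1}·(-1)^3·(+1)^1 = +1.
v=∞: -2145 < 0 and -546 < 0  ⇒  (a,b)_∞ = -1.
v=5: a=5^-3·(≡1), b=5^-4·(≡4) mod 5; (1|5)=+1, (4|5)=+1; (−1)^{-3·-4·2}·(+1)^-4·(+1)^-3 = +1.
|Ram(-2145, -546)| = 2, even; anisotropic at {2, ∞}.

[2, inf]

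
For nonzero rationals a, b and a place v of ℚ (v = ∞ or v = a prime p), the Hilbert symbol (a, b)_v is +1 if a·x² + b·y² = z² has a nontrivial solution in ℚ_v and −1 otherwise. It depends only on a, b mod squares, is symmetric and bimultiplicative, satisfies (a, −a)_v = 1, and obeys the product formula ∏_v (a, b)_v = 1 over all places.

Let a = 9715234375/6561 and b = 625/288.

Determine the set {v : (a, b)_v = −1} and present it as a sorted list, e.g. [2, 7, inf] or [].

[11, 19]

(a, b) ≡ (24871, 2) mod (ℚ^×)²; places V = {2, 3, 5, 7, 11, 17, 19, ∞}.
(a,b)_3: α=-8, u≡1; β=-2, v≡2 (mod 3); (1|3)=+1, (2|3)=-1; sign (−1)^0·+1^-2·-1^-8 = +1.
(a,b)_2: α=0, β=-5; u≡7, v≡1 (mod 8); ε(u)ε(v)=1·0, αω(v)=0·0, βω(u)=-5·0; sum ≡ 0  ⇒  +1.
(a,b)_∞: sgn(24871)=+, sgn(2)=+, so +1.
(a,b)_19: α=1, u≡5; β=0, v≡12 (mod 19); (5|19)=+1, (12|19)=-1; sign (−1)^0·+1^0·-1^1 = -1.
(a,b)_5: α=8, u≡1; β=4, v≡2 (mod 5); (1|5)=+1, (2|5)=-1; sign (−1)^0·+1^4·-1^8 = +1.
(a,b)_17: α=1, u≡1; β=0, v≡4 (mod 17); (1|17)=+1, (4|17)=+1; sign (−1)^0·+1^0·+1^1 = +1.
(a,b)_7: α=1, u≡1; β=0, v≡2 (mod 7); (1|7)=+1, (2|7)=+1; sign (−1)^0·+1^0·+1^1 = +1.
(a,b)_11: α=1, u≡7; β=0, v≡10 (mod 11); (7|11)=-1, (10|11)=-1; sign (−1)^0·-1^0·-1^1 = -1.
(24871, 2 / ℚ) ramifies at {11, 19}: a division algebra.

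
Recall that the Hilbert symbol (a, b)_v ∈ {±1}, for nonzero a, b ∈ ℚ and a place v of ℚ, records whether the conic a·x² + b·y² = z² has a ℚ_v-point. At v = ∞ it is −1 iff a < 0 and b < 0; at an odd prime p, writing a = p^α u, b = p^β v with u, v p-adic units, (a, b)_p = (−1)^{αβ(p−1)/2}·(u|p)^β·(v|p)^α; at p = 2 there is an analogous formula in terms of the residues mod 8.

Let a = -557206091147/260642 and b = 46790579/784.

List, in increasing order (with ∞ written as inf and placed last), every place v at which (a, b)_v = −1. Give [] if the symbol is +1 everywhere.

[2, 17, 41, 43]

(a, b) ≡ (-1253206, 731) mod (ℚ^×)²; places V = {2, 7, 11, 17, 19, 23, 29, 31, 41, 43, ∞}.
(a,b)_11: α=0, u≡8; β=2, v≡9 (mod 11); (8|11)=-1, (9|11)=+1; sign (−1)^0·-1^2·+1^0 = +1.
(a,b)_41: α=3, u≡33; β=0, v≡38 (mod 41); (33|41)=+1, (38|41)=-1; sign (−1)^0·+1^0·-1^3 = -1.
(a,b)_∞: sgn(-1253206)=−, sgn(731)=+, so +1.
(a,b)_17: α=1, u≡11; β=1, v≡1 (mod 17); (11|17)=-1, (1|17)=+1; sign (−1)^0·-1^1·+1^1 = -1.
(a,b)_23: α=2, u≡3; β=2, v≡8 (mod 23); (3|23)=+1, (8|23)=+1; sign (−1)^0·+1^2·+1^2 = +1.
(a,b)_29: α=1, u≡16; β=0, v≡7 (mod 29); (16|29)=+1, (7|29)=+1; sign (−1)^0·+1^0·+1^1 = +1.
(a,b)_19: α=-4, u≡8; β=0, v≡4 (mod 19); (8|19)=-1, (4|19)=+1; sign (−1)^0·-1^0·+1^-4 = +1.
(a,b)_7: α=0, u≡2; β=-2, v≡5 (mod 7); (2|7)=+1, (5|7)=-1; sign (−1)^0·+1^-2·-1^0 = +1.
(a,b)_2: α=-1, β=-4; u≡5, v≡3 (mod 8); ε(u)ε(v)=0·1, αω(v)=-1·1, βω(u)=-4·1; sum ≡ 1  ⇒  -1.
(a,b)_31: α=1, u≡23; β=0, v≡19 (mod 31); (23|31)=-1, (19|31)=+1; sign (−1)^0·-1^0·+1^1 = +1.
(a,b)_43: α=0, u≡8; β=1, v≡21 (mod 43); (8|43)=-1, (21|43)=+1; sign (−1)^0·-1^1·+1^0 = -1.
Ram(-1253206, 731) = {2, 17, 41, 43}; no ℚ_2-point on the conic.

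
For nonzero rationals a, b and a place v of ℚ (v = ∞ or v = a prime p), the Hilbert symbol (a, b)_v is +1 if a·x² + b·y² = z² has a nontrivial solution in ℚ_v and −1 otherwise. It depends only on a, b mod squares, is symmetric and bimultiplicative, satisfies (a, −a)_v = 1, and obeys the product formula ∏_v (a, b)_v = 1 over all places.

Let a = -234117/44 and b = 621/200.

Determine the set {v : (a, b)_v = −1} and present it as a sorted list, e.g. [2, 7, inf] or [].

(a, b) ≡ (-286143, 138) mod (ℚ^×)²; places V = {2, 3, 5, 11, 13, 23, 29, ∞}.
(a,b)_∞: sgn(-286143)=−, sgn(138)=+, so +1.
(a,b)_2: α=-2, β=-3; u≡1, v≡5 (mod 8); ε(u)ε(v)=0·0, αω(v)=-2·1, βω(u)=-3·0; sum ≡ 0  ⇒  +1.
(a,b)_29: α=1, u≡7; β=0, v≡25 (mod 29); (7|29)=+1, (25|29)=+1; sign (−1)^0·+1^0·+1^1 = +1.
(a,b)_23: α=1, u≡18; β=1, v≡6 (mod 23); (18|23)=+1, (6|23)=+1; sign (−1)^1·+1^1·+1^1 = -1.
(a,b)_13: α=1, u≡7; β=0, v≡2 (mod 13); (7|13)=-1, (2|13)=-1; sign (−1)^0·-1^0·-1^1 = -1.
(a,b)_11: α=-1, u≡10; β=0, v≡8 (mod 11); (10|11)=-1, (8|11)=-1; sign (−1)^0·-1^0·-1^-1 = -1.
(a,b)_3: α=3, u≡1; β=3, v≡1 (mod 3); (1|3)=+1, (1|3)=+1; sign (−1)^1·+1^3·+1^3 = -1.
(a,b)_5: α=0, u≡2; β=-2, v≡2 (mod 5); (2|5)=-1, (2|5)=-1; sign (−1)^0·-1^-2·-1^0 = +1.
Ram(-286143, 138) = {3, 11, 13, 23}; no ℚ_3-point on the conic.

[3, 11, 13, 23]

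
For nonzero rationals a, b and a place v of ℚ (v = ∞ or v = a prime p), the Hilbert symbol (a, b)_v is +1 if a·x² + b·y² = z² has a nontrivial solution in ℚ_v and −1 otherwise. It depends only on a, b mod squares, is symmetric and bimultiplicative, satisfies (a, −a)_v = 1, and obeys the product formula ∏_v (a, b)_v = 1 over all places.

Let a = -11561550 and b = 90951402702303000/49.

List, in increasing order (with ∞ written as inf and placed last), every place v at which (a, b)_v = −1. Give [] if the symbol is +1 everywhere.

[2, 3, 5, 11]

(a, b) ≡ (-78, 1430) mod (ℚ^×)²; places V = {2, 3, 5, 7, 11, 13, ∞}.
(a,b)_7: α=2, u≡6; β=-2, v≡4 (mod 7); (6|7)=-1, (4|7)=+1; sign (−1)^0·-1^-2·+1^2 = +1.
(a,b)_11: α=2, u≡7; β=5, v≡5 (mod 11); (7|11)=-1, (5|11)=+1; sign (−1)^0·-1^5·+1^2 = -1.
(a,b)_5: α=2, u≡3; β=3, v≡1 (mod 5); (3|5)=-1, (1|5)=+1; sign (−1)^0·-1^3·+1^2 = -1.
(a,b)_13: α=1, u≡6; β=7, v≡8 (mod 13); (6|13)=-1, (8|13)=-1; sign (−1)^0·-1^7·-1^1 = +1.
(a,b)_∞: sgn(-78)=−, sgn(1430)=+, so +1.
(a,b)_3: α=1, u≡1; β=2, v≡2 (mod 3); (1|3)=+1, (2|3)=-1; sign (−1)^0·+1^2·-1^1 = -1.
(a,b)_2: α=1, β=3; u≡1, v≡3 (mod 8); ε(u)ε(v)=0·1, αω(v)=1·1, βω(u)=3·0; sum ≡ 1  ⇒  -1.
(-78, 1430 / ℚ) ramifies at {2, 3, 5, 11}: a division algebra.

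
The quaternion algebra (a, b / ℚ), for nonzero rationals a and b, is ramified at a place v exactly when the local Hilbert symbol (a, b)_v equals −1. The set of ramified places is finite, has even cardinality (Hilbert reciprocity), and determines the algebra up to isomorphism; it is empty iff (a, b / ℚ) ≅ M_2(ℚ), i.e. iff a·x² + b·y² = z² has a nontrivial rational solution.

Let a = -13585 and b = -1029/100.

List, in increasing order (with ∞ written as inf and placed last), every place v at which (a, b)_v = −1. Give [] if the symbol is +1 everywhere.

[2, 3, 13, inf]

Mod squares: a ≡ -13585, b ≡ -21. Check v ∈ {∞, 2, 3, 5, 7, 11, 13, 19}.
v=5: a=5^1·(≡3), b=5^-2·(≡4) mod 5; (3|5)=-1, (4|5)=+1; (−1)^{1·-2·2}·(-1)^-2·(+1)^1 = +1.
v=7: a=7^0·(≡2), b=7^3·(≡2) mod 7; (2|7)=+1, (2|7)=+1; (−1)^{0·3·3}·(+1)^3·(+1)^0 = +1.
v=13: a=13^1·(≡8), b=13^0·(≡7) mod 13; (8|13)=-1, (7|13)=-1; (−1)^{1·0·6}·(-1)^0·(-1)^1 = -1.
v=19: a=19^1·(≡7), b=19^0·(≡7) mod 19; (7|19)=+1, (7|19)=+1; (−1)^{1·0·9}·(+1)^0·(+1)^1 = +1.
v=∞: -13585 < 0 and -21 < 0  ⇒  (a,b)_∞ = -1.
v=11: a=11^1·(≡8), b=11^0·(≡5) mod 11; (8|11)=-1, (5|11)=+1; (−1)^{1·0·5}·(-1)^0·(+1)^1 = +1.
v=3: a=3^0·(≡2), b=3^1·(≡2) mod 3; (2|3)=-1, (2|3)=-1; (−1)^{0·1·1}·(-1)^1·(-1)^0 = -1.
v=2: v_2(a)=0, v_2(b)=-2; units ≡ 7, 3 (mod 8); ε·ε+αω+βω = 1·1+0·1+-2·0 ≡ 1  ⇒  (a,b)_2 = -1.
|Ram(-13585, -21)| = 4, even; anisotropic at {2, 3, 13, ∞}.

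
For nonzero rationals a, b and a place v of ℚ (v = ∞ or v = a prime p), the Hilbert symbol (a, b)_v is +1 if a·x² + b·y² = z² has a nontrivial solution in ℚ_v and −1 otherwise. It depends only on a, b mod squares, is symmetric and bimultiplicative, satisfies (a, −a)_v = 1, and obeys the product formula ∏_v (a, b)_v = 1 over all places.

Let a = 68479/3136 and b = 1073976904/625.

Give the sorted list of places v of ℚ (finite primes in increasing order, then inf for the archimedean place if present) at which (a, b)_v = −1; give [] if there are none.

[13, 17]

Mod squares: a ≡ 31, b ≡ 111826. Check v ∈ {∞, 2, 5, 7, 11, 13, 17, 23, 31, 47}.
v=11: a=11^0·(≡4), b=11^1·(≡10) mod 11; (4|11)=+1, (10|11)=-1; (−1)^{0·1·5}·(+1)^1·(-1)^0 = +1.
v=2: v_2(a)=-6, v_2(b)=3; units ≡ 7, 1 (mod 8); ε·ε+αω+βω = 1·0+-6·0+3·0 ≡ 0  ⇒  (a,b)_2 = +1.
v=23: a=23^0·(≡1), b=23^1·(≡12) mod 23; (1|23)=+1, (12|23)=+1; (−1)^{0·1·11}·(+1)^1·(+1)^0 = +1.
v=5: a=5^0·(≡4), b=5^-4·(≡4) mod 5; (4|5)=+1, (4|5)=+1; (−1)^{0·-4·2}·(+1)^-4·(+1)^0 = +1.
v=13: a=13^0·(≡7), b=13^1·(≡12) mod 13; (7|13)=-1, (12|13)=+1; (−1)^{0·1·6}·(-1)^1·(+1)^0 = -1.
v=17: a=17^0·(≡11), b=17^1·(≡4) mod 17; (11|17)=-1, (4|17)=+1; (−1)^{0·1·8}·(-1)^1·(+1)^0 = -1.
v=7: a=7^-2·(≡5), b=7^4·(≡2) mod 7; (5|7)=-1, (2|7)=+1; (−1)^{-2·4·3}·(-1)^4·(+1)^-2 = +1.
v=47: a=47^2·(≡41), b=47^0·(≡35) mod 47; (41|47)=-1, (35|47)=-1; (−1)^{2·0·23}·(-1)^0·(-1)^2 = +1.
v=∞: 31 > 0 and 111826 > 0  ⇒  (a,b)_∞ = +1.
v=31: a=31^1·(≡14), b=31^0·(≡14) mod 31; (14|31)=+1, (14|31)=+1; (−1)^{1·0·15}·(+1)^0·(+1)^1 = +1.
|Ram(31, 111826)| = 2, even; anisotropic at {13, 17}.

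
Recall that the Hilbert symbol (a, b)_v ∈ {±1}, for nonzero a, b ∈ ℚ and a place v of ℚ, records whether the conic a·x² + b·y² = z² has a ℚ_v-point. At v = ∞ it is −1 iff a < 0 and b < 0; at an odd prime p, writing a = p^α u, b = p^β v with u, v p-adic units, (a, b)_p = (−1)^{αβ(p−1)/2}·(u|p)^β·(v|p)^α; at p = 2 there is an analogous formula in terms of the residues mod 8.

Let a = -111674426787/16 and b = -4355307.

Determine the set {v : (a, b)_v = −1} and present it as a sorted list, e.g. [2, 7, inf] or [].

(a, b) ≡ (-8323, -483923) mod (ℚ^×)²; places V = {2, 3, 7, 11, 29, 37, 41, ∞}.
(a,b)_3: α=4, u≡2; β=2, v≡1 (mod 3); (2|3)=-1, (1|3)=+1; sign (−1)^0·-1^2·+1^4 = +1.
(a,b)_29: α=1, u≡17; β=1, v≡8 (mod 29); (17|29)=-1, (8|29)=-1; sign (−1)^0·-1^1·-1^1 = +1.
(a,b)_∞: sgn(-8323)=−, sgn(-483923)=−, so -1.
(a,b)_2: α=-4, β=0; u≡5, v≡5 (mod 8); ε(u)ε(v)=0·0, αω(v)=-4·1, βω(u)=0·1; sum ≡ 0  ⇒  +1.
(a,b)_7: α=1, u≡2; β=0, v≡2 (mod 7); (2|7)=+1, (2|7)=+1; sign (−1)^0·+1^0·+1^1 = +1.
(a,b)_41: α=1, u≡4; β=1, v≡4 (mod 41); (4|41)=+1, (4|41)=+1; sign (−1)^0·+1^1·+1^1 = +1.
(a,b)_11: α=2, u≡5; β=1, v≡8 (mod 11); (5|11)=+1, (8|11)=-1; sign (−1)^0·+1^1·-1^2 = +1.
(a,b)_37: α=2, u≡18; β=1, v≡23 (mod 37); (18|37)=-1, (23|37)=-1; sign (−1)^0·-1^1·-1^2 = -1.
(-8323, -483923 / ℚ) ramifies at {37, ∞}: a division algebra.

[37, inf]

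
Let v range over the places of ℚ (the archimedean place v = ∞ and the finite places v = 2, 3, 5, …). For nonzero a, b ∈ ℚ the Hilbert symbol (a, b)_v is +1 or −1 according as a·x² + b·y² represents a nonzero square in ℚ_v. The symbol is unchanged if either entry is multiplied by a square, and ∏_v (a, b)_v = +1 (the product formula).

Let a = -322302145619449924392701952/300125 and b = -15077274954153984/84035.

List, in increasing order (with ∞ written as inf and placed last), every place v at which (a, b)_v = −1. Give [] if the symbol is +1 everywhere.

[2, 11, 13, inf]

(a, b) ≡ (-13585, -665) mod (ℚ^×)²; places V = {2, 3, 5, 7, 11, 13, 19, ∞}.
(a,b)_∞: sgn(-13585)=−, sgn(-665)=−, so -1.
(a,b)_13: α=5, u≡11; β=2, v≡6 (mod 13); (11|13)=-1, (6|13)=-1; sign (−1)^0·-1^2·-1^5 = -1.
(a,b)_11: α=5, u≡8; β=2, v≡10 (mod 11); (8|11)=-1, (10|11)=-1; sign (−1)^0·-1^2·-1^5 = -1.
(a,b)_7: α=-4, u≡1; β=-5, v≡6 (mod 7); (1|7)=+1, (6|7)=-1; sign (−1)^0·+1^-5·-1^-4 = +1.
(a,b)_5: α=-3, u≡3; β=-1, v≡3 (mod 5); (3|5)=-1, (3|5)=-1; sign (−1)^0·-1^-1·-1^-3 = +1.
(a,b)_19: α=5, u≡17; β=3, v≡14 (mod 19); (17|19)=+1, (14|19)=-1; sign (−1)^1·+1^3·-1^5 = +1.
(a,b)_2: α=12, β=14; u≡7, v≡7 (mod 8); ε(u)ε(v)=1·1, αω(v)=12·0, βω(u)=14·0; sum ≡ 1  ⇒  -1.
(a,b)_3: α=12, u≡2; β=8, v≡1 (mod 3); (2|3)=-1, (1|3)=+1; sign (−1)^0·-1^8·+1^12 = +1.
(-13585, -665 / ℚ) ramifies at {2, 11, 13, ∞}: a division algebra.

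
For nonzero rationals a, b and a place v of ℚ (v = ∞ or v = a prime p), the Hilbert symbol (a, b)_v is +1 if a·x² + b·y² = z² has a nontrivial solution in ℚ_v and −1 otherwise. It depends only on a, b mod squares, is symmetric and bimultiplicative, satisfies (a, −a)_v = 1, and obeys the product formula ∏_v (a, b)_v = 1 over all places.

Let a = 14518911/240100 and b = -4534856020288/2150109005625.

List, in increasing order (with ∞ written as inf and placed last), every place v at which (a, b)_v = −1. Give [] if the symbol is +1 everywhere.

[2, 3]

(a, b) ≡ (119991, -39997) mod (ℚ^×)²; places V = {2, 3, 5, 7, 11, 19, 23, 37, 47, ∞}.
(a,b)_3: α=1, u≡1; β=-4, v≡2 (mod 3); (1|3)=+1, (2|3)=-1; sign (−1)^0·+1^-4·-1^1 = -1.
(a,b)_2: α=-2, β=6; u≡7, v≡3 (mod 8); ε(u)ε(v)=1·1, αω(v)=-2·1, βω(u)=6·0; sum ≡ 1  ⇒  -1.
(a,b)_∞: sgn(119991)=+, sgn(-39997)=−, so +1.
(a,b)_7: α=-4, u≡4; β=-6, v≡2 (mod 7); (4|7)=+1, (2|7)=+1; sign (−1)^0·+1^-6·+1^-4 = +1.
(a,b)_37: α=1, u≡29; β=1, v≡2 (mod 37); (29|37)=-1, (2|37)=-1; sign (−1)^0·-1^1·-1^1 = +1.
(a,b)_47: α=1, u≡11; β=1, v≡6 (mod 47); (11|47)=-1, (6|47)=+1; sign (−1)^1·-1^1·+1^1 = +1.
(a,b)_5: α=-2, u≡4; β=-4, v≡3 (mod 5); (4|5)=+1, (3|5)=-1; sign (−1)^0·+1^-4·-1^-2 = +1.
(a,b)_19: α=0, u≡5; β=-2, v≡9 (mod 19); (5|19)=+1, (9|19)=+1; sign (−1)^0·+1^-2·+1^0 = +1.
(a,b)_23: α=1, u≡15; β=1, v≡6 (mod 23); (15|23)=-1, (6|23)=+1; sign (−1)^1·-1^1·+1^1 = +1.
(a,b)_11: α=2, u≡1; β=6, v≡10 (mod 11); (1|11)=+1, (10|11)=-1; sign (−1)^0·+1^6·-1^2 = +1.
(119991, -39997 / ℚ) ramifies at {2, 3}: a division algebra.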